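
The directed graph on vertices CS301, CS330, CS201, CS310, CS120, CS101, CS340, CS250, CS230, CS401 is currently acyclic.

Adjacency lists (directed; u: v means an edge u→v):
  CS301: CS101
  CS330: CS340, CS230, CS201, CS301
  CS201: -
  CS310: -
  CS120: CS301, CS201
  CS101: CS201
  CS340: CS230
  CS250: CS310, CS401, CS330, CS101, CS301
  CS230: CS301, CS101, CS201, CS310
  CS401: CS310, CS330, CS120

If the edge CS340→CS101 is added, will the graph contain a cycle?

Adding CS340→CS101 creates a cycle iff CS101 can already reach CS340.
Explore from CS101: no path reaches CS340. The graph stays acyclic.

No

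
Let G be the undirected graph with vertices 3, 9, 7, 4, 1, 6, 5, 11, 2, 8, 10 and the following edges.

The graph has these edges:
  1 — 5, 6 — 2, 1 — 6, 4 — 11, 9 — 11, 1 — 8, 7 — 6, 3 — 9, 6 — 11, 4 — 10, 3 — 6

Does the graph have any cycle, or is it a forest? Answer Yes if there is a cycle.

DFS, tracking each vertex's parent; an edge to a visited non-parent vertex closes a cycle.
Start from 9:
visit 9 (parent –)
  visit 3 (parent 9)
    visit 6 (parent 3)
      visit 1 (parent 6)
        visit 8 (parent 1)
          8–1: parent, skip
        visit 5 (parent 1)
          5–1: parent, skip
        1–6: parent, skip
      visit 11 (parent 6)
        11–6: parent, skip
        11–9: 9 visited and ≠ parent → cycle
Cycle: 9 – 3 – 6 – 11 – 9.

Yes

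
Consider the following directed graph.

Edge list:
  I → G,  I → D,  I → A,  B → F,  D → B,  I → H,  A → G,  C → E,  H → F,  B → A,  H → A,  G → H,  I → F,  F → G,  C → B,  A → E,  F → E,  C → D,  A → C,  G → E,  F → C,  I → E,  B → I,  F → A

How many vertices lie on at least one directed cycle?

8

A vertex is on a directed cycle iff it belongs to a strongly connected component of size ≥ 2 (or has a self-loop).
The vertices on cycles are {A, B, C, D, F, G, H, I} — 8 in total.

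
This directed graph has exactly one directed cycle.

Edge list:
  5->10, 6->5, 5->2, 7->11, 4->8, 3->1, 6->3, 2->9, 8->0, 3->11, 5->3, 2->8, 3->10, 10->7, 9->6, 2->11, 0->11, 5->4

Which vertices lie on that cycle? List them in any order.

DFS with gray/black marking from 5:
5 gray
  2 gray
    11 gray
    11 black
    8 gray
      0 gray
        0→11: 11 black — skip
      0 black
    8 black
    9 gray
      6 gray
        3 gray
          1 gray
          1 black
          10 gray
            7 gray
              7→11: 11 black — skip
            7 black
          10 black
          3→11: 11 black — skip
        3 black
        6→5: 5 is gray → back edge
Back edge closes the cycle 5 → 2 → 9 → 6 → 5; its vertices are {2, 5, 6, 9}.

2, 5, 6, 9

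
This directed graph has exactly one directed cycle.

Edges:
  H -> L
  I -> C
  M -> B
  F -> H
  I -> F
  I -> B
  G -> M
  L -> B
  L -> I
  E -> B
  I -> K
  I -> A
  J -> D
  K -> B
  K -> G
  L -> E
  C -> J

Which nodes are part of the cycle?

DFS with gray/black marking from I:
I gray
  C gray
    J gray
      D gray
      D black
    J black
  C black
  K gray
    G gray
      M gray
        B gray
        B black
      M black
    G black
    K→B: B black — skip
  K black
  I→B: B black — skip
  A gray
  A black
  F gray
    H gray
      L gray
        E gray
          E→B: B black — skip
        E black
        L→B: B black — skip
        L→I: I is gray → back edge
Back edge closes the cycle I → F → H → L → I; its vertices are {F, H, I, L}.

F, H, I, L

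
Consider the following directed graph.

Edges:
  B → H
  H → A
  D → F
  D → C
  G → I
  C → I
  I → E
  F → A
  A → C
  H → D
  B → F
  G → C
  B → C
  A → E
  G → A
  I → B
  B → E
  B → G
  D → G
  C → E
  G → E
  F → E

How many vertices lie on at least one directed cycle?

8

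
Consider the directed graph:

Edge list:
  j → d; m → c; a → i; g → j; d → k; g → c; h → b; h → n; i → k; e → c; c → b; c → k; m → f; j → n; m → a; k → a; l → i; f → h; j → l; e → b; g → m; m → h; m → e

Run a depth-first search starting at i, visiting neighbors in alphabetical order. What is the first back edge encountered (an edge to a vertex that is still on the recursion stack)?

a->i

DFS from i (visiting neighbors in alphabetical order); mark gray on enter, black on exit:
i gray
  k gray
    a gray
      a→i: i is gray → back edge
First back edge: a → i.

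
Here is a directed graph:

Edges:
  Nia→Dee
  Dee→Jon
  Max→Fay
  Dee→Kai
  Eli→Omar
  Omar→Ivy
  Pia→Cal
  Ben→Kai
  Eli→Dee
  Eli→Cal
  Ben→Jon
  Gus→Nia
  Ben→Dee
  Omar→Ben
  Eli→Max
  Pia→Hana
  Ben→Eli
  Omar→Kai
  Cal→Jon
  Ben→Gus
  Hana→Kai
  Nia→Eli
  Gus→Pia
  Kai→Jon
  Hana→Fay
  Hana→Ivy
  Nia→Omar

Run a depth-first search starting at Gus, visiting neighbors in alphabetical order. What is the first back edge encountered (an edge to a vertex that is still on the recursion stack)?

Ben->Eli

DFS from Gus (visiting neighbors in alphabetical order); mark gray on enter, black on exit:
Gus gray
  Nia gray
    Dee gray
      Jon gray
      Jon black
      Kai gray
        Kai→Jon: Jon black — skip
      Kai black
    Dee black
    Eli gray
      Cal gray
        Cal→Jon: Jon black — skip
      Cal black
      Eli→Dee: Dee black — skip
      Max gray
        Fay gray
        Fay black
      Max black
      Omar gray
        Ben gray
          Ben→Dee: Dee black — skip
          Ben→Eli: Eli is gray → back edge
First back edge: Ben → Eli.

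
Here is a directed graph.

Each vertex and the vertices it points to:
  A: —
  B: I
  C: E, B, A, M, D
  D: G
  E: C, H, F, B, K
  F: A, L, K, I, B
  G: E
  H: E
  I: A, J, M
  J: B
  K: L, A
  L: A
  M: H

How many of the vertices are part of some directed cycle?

10

A vertex is on a directed cycle iff it belongs to a strongly connected component of size ≥ 2 (or has a self-loop).
The vertices on cycles are {B, C, D, E, F, G, H, I, J, M} — 10 in total.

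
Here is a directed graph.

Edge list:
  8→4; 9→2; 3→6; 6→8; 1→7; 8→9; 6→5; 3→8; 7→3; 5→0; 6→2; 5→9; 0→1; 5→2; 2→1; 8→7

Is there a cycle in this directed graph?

Yes

DFS with white/gray/black marking, starting from 1:
1 gray
  7 gray
    3 gray
      8 gray
        4 gray
        4 black
        8→7: 7 is gray → back edge
Back edge found, so a cycle exists: 7 → 3 → 8 → 7.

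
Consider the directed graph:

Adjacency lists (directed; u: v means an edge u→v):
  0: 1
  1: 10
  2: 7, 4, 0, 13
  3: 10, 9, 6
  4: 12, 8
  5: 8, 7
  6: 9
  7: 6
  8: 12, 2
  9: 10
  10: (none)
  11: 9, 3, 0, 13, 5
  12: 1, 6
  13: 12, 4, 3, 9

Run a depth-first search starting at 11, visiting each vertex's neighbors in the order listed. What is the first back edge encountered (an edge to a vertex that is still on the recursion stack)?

DFS from 11 (visiting each vertex's neighbors in the order listed); mark gray on enter, black on exit:
11 gray
  9 gray
    10 gray
    10 black
  9 black
  3 gray
    3→10: 10 black — skip
    3→9: 9 black — skip
    6 gray
      6→9: 9 black — skip
    6 black
  3 black
  0 gray
    1 gray
      1→10: 10 black — skip
    1 black
  0 black
  13 gray
    12 gray
      12→1: 1 black — skip
      12→6: 6 black — skip
    12 black
    4 gray
      4→12: 12 black — skip
      8 gray
        8→12: 12 black — skip
        2 gray
          7 gray
            7→6: 6 black — skip
          7 black
          2→4: 4 is gray → back edge
First back edge: 2 → 4.

2→4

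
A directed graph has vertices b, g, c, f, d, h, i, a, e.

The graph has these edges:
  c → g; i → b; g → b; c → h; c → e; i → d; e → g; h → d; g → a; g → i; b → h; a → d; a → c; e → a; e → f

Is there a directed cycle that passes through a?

a is on a cycle iff a can reach itself via ≥1 edge.
a → c → e → a — yes.

Yes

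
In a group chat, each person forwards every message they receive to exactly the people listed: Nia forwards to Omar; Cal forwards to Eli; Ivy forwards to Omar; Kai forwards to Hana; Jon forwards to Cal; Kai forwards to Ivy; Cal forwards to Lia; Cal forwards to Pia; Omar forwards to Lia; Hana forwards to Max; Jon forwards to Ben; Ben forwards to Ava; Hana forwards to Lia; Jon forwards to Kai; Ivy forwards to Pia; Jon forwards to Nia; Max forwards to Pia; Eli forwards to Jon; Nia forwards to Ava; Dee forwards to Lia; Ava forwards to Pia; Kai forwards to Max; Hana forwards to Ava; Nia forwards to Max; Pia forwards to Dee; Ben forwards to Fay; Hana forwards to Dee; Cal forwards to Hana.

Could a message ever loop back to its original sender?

Yes

DFS with white/gray/black marking, starting from Kai:
Kai gray
  Hana gray
    Max gray
      Pia gray
        Dee gray
          Lia gray
          Lia black
        Dee black
      Pia black
    Max black
    Hana→Lia: Lia black — skip
    Ava gray
      Ava→Pia: Pia black — skip
    Ava black
    Hana→Dee: Dee black — skip
  Hana black
  Ivy gray
    Ivy→Pia: Pia black — skip
    Omar gray
      Omar→Lia: Lia black — skip
    Omar black
  Ivy black
  Kai→Max: Max black — skip
Kai black
Jon gray
  Ben gray
    Ben→Ava: Ava black — skip
    Fay gray
    Fay black
  Ben black
  Cal gray
    Cal→Pia: Pia black — skip
    Cal→Hana: Hana black — skip
    Eli gray
      Eli→Jon: Jon is gray → back edge
Back edge found, so a cycle exists: Jon → Cal → Eli → Jon.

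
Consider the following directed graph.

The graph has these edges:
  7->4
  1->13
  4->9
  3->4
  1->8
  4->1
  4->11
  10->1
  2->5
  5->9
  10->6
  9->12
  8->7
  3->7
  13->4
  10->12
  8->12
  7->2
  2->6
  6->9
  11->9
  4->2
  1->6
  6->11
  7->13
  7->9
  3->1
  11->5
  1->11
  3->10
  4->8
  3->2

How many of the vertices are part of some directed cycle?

5

A vertex is on a directed cycle iff it belongs to a strongly connected component of size ≥ 2 (or has a self-loop).
The vertices on cycles are {1, 4, 7, 8, 13} — 5 in total.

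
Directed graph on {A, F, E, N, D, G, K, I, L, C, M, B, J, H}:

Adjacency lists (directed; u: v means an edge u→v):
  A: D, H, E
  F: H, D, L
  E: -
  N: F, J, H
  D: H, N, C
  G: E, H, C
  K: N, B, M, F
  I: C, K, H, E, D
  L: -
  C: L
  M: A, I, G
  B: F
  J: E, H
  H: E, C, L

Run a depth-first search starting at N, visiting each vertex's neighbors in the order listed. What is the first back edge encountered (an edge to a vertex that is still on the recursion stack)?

D→N

DFS from N (visiting each vertex's neighbors in the order listed); mark gray on enter, black on exit:
N gray
  F gray
    H gray
      E gray
      E black
      C gray
        L gray
        L black
      C black
      H→L: L black — skip
    H black
    D gray
      D→H: H black — skip
      D→N: N is gray → back edge
First back edge: D → N.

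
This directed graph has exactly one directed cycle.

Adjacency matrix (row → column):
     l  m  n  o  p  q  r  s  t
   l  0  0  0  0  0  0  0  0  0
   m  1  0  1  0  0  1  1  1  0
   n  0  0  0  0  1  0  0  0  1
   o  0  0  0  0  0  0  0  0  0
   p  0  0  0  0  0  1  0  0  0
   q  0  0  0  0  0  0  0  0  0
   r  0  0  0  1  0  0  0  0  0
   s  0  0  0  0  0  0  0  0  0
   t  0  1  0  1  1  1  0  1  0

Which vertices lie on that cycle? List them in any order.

m, n, t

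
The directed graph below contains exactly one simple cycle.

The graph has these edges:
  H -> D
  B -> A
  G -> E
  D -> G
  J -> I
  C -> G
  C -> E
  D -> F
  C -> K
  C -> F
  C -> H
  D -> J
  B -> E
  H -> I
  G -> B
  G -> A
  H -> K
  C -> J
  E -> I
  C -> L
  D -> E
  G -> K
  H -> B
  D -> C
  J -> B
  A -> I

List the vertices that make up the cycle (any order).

C, D, H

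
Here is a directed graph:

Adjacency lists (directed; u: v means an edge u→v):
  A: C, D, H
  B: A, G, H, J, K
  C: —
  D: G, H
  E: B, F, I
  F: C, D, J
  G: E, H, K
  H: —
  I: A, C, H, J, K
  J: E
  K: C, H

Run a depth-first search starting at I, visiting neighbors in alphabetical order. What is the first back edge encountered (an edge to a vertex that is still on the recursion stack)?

B→A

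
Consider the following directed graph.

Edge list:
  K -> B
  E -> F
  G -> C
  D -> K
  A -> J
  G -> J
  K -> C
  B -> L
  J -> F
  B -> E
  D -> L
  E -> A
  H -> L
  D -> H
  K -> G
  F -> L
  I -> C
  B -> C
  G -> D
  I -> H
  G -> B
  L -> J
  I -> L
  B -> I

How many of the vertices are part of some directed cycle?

A vertex is on a directed cycle iff it belongs to a strongly connected component of size ≥ 2 (or has a self-loop).
The vertices on cycles are {D, F, G, J, K, L} — 6 in total.

6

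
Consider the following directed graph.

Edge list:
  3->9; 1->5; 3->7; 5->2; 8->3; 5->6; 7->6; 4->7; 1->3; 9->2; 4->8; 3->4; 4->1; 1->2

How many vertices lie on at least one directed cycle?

4

A vertex is on a directed cycle iff it belongs to a strongly connected component of size ≥ 2 (or has a self-loop).
The vertices on cycles are {1, 3, 4, 8} — 4 in total.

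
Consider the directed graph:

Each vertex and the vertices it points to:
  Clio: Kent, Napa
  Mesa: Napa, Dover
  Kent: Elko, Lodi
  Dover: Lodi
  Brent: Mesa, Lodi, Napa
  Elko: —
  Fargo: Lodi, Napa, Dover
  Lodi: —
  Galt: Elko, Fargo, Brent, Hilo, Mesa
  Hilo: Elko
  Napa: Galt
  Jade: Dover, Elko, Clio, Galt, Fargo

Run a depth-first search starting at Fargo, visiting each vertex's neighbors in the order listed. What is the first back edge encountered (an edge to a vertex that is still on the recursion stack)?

Galt→Fargo

DFS from Fargo (visiting each vertex's neighbors in the order listed); mark gray on enter, black on exit:
Fargo gray
  Lodi gray
  Lodi black
  Napa gray
    Galt gray
      Elko gray
      Elko black
      Galt→Fargo: Fargo is gray → back edge
First back edge: Galt → Fargo.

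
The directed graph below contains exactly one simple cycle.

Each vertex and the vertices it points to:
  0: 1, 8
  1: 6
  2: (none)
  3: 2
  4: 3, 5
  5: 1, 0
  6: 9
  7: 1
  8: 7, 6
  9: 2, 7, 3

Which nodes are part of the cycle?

1, 6, 7, 9

DFS with gray/black marking from 1:
1 gray
  6 gray
    9 gray
      2 gray
      2 black
      7 gray
        7→1: 1 is gray → back edge
Back edge closes the cycle 1 → 6 → 9 → 7 → 1; its vertices are {1, 6, 7, 9}.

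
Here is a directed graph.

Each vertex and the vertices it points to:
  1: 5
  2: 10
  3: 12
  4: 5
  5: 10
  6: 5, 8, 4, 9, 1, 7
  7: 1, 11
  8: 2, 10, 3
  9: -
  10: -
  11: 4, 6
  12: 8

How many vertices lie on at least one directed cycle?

6

A vertex is on a directed cycle iff it belongs to a strongly connected component of size ≥ 2 (or has a self-loop).
The vertices on cycles are {3, 6, 7, 8, 11, 12} — 6 in total.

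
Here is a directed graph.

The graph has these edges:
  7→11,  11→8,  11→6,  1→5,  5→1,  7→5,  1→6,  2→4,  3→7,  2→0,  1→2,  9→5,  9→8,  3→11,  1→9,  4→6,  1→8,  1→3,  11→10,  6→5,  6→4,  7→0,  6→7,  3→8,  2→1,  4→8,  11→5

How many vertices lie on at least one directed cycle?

9

A vertex is on a directed cycle iff it belongs to a strongly connected component of size ≥ 2 (or has a self-loop).
The vertices on cycles are {1, 2, 3, 4, 5, 6, 7, 9, 11} — 9 in total.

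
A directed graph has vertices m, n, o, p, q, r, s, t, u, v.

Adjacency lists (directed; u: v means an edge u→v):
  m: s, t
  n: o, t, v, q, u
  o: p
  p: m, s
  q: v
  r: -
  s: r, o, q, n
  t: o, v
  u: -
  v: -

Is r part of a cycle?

No

r lies on a cycle iff there is a path from r back to itself.
Exploring from r, it never reaches itself; equivalently, its strongly connected component is a singleton.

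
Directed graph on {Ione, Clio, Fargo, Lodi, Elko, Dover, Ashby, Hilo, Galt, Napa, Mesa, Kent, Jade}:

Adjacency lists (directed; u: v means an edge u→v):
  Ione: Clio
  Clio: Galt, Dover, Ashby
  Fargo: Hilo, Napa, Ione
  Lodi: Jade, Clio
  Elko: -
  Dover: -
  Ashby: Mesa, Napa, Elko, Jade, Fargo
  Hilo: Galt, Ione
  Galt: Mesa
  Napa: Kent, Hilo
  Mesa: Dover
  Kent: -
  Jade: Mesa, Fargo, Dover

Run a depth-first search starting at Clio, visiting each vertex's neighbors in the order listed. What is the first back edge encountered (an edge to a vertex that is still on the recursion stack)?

DFS from Clio (visiting each vertex's neighbors in the order listed); mark gray on enter, black on exit:
Clio gray
  Galt gray
    Mesa gray
      Dover gray
      Dover black
    Mesa black
  Galt black
  Clio→Dover: Dover black — skip
  Ashby gray
    Ashby→Mesa: Mesa black — skip
    Napa gray
      Kent gray
      Kent black
      Hilo gray
        Hilo→Galt: Galt black — skip
        Ione gray
          Ione→Clio: Clio is gray → back edge
First back edge: Ione → Clio.

Ione->Clio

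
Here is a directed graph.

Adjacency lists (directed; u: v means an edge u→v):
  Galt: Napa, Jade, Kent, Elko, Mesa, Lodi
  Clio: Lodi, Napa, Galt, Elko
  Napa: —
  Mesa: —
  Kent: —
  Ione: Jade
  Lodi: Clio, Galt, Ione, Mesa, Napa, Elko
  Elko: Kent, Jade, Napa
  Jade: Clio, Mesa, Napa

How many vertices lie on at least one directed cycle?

6

A vertex is on a directed cycle iff it belongs to a strongly connected component of size ≥ 2 (or has a self-loop).
The vertices on cycles are {Clio, Elko, Galt, Ione, Jade, Lodi} — 6 in total.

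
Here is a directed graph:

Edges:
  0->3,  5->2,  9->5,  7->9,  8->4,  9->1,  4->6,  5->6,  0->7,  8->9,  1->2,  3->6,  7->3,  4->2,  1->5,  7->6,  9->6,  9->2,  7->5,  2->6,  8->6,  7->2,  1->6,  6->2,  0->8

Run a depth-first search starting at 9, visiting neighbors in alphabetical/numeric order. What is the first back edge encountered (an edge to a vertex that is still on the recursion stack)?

DFS from 9 (visiting neighbors in alphabetical/numeric order); mark gray on enter, black on exit:
9 gray
  1 gray
    2 gray
      6 gray
        6→2: 2 is gray → back edge
First back edge: 6 → 2.

6→2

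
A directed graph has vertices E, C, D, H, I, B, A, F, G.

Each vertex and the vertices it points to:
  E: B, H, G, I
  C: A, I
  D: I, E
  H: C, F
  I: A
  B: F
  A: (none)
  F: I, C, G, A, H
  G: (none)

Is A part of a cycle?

No

A lies on a cycle iff there is a path from A back to itself.
Exploring from A, it never reaches itself; equivalently, its strongly connected component is a singleton.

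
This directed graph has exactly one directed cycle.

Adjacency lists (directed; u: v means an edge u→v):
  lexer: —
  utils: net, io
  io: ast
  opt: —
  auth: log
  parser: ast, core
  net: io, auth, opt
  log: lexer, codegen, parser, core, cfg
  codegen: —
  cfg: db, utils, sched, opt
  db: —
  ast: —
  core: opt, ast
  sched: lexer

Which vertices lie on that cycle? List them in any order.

DFS with gray/black marking from log:
log gray
  lexer gray
  lexer black
  codegen gray
  codegen black
  parser gray
    ast gray
    ast black
    core gray
      opt gray
      opt black
      core→ast: ast black — skip
    core black
  parser black
  log→core: core black — skip
  cfg gray
    db gray
    db black
    utils gray
      net gray
        io gray
          io→ast: ast black — skip
        io black
        auth gray
          auth→log: log is gray → back edge
Back edge closes the cycle log → cfg → utils → net → auth → log; its vertices are {cfg, log, net, auth, utils}.

cfg, log, net, auth, utils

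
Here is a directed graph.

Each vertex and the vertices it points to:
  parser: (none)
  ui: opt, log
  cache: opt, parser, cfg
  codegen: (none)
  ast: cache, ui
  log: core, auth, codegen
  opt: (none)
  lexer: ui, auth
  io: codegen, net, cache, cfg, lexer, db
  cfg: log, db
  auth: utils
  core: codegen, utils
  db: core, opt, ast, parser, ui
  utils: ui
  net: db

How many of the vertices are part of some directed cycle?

9

A vertex is on a directed cycle iff it belongs to a strongly connected component of size ≥ 2 (or has a self-loop).
The vertices on cycles are {db, ui, ast, cfg, log, auth, core, cache, utils} — 9 in total.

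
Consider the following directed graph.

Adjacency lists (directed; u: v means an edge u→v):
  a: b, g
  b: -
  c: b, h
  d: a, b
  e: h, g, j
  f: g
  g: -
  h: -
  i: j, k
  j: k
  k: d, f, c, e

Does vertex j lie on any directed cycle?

Yes

j is on a cycle iff j can reach itself via ≥1 edge.
j → k → e → j — yes.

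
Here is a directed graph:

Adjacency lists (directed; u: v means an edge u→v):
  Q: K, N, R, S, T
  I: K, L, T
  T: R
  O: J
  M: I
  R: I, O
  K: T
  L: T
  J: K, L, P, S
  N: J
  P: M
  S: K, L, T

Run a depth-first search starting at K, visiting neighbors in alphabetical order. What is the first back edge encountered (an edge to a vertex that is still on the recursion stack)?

DFS from K (visiting neighbors in alphabetical order); mark gray on enter, black on exit:
K gray
  T gray
    R gray
      I gray
        I→K: K is gray → back edge
First back edge: I → K.

I→K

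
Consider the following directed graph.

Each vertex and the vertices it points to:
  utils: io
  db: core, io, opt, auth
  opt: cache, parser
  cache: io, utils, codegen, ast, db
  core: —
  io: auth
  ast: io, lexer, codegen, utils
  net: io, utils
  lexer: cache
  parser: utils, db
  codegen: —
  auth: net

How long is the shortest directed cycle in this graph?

For each vertex v, BFS finds the shortest path from v back to v.
The shortest such closed walk is db → opt → cache → db, length 3.

3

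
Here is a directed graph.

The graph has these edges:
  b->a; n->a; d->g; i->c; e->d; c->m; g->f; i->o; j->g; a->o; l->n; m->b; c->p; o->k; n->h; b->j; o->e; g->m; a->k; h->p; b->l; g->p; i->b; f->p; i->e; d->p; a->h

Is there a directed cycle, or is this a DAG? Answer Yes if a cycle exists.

DFS with white/gray/black marking, starting from n:
n gray
  h gray
    p gray
    p black
  h black
  a gray
    a→h: h black — skip
    o gray
      e gray
        d gray
          d→p: p black — skip
          g gray
            f gray
              f→p: p black — skip
            f black
            g→p: p black — skip
            m gray
              b gray
                l gray
                  l→n: n is gray → back edge
Back edge found, so a cycle exists: n → a → o → e → d → g → m → b → l → n.

Yes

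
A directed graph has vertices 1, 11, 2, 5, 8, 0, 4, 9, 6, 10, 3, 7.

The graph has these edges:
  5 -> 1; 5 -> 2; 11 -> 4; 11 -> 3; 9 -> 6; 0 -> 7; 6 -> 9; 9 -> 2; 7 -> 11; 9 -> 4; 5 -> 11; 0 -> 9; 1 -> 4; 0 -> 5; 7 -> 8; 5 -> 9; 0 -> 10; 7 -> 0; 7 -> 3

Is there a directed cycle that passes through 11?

No

11 lies on a cycle iff there is a path from 11 back to itself.
Exploring from 11, it never reaches itself; equivalently, its strongly connected component is a singleton.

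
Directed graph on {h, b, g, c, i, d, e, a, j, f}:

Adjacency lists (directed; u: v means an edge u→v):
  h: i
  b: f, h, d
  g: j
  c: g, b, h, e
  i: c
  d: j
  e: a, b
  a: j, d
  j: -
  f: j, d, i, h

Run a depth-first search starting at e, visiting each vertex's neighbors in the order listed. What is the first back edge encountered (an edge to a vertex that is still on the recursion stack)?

c→b

DFS from e (visiting each vertex's neighbors in the order listed); mark gray on enter, black on exit:
e gray
  a gray
    j gray
    j black
    d gray
      d→j: j black — skip
    d black
  a black
  b gray
    f gray
      f→j: j black — skip
      f→d: d black — skip
      i gray
        c gray
          g gray
            g→j: j black — skip
          g black
          c→b: b is gray → back edge
First back edge: c → b.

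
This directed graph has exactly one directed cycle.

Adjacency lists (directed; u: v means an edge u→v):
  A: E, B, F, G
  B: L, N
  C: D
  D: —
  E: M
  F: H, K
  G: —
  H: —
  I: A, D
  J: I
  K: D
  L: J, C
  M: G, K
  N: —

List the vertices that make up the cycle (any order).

A, B, I, J, L

DFS with gray/black marking from A:
A gray
  E gray
    M gray
      G gray
      G black
      K gray
        D gray
        D black
      K black
    M black
  E black
  B gray
    L gray
      J gray
        I gray
          I→A: A is gray → back edge
Back edge closes the cycle A → B → L → J → I → A; its vertices are {A, B, I, J, L}.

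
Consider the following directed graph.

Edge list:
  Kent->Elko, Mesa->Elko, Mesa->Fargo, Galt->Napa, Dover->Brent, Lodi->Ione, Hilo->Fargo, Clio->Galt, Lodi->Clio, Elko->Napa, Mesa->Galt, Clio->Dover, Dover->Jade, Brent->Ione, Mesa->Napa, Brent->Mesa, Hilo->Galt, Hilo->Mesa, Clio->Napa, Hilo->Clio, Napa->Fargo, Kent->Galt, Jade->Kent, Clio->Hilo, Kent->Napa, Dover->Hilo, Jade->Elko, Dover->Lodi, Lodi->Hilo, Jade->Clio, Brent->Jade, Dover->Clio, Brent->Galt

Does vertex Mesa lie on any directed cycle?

No

Mesa lies on a cycle iff there is a path from Mesa back to itself.
Exploring from Mesa, it never reaches itself; equivalently, its strongly connected component is a singleton.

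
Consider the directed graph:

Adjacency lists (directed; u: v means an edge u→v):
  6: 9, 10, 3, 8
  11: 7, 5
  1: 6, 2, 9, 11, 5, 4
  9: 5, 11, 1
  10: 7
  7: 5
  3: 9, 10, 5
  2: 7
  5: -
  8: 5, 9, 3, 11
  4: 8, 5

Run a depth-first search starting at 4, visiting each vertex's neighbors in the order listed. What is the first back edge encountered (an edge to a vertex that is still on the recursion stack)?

DFS from 4 (visiting each vertex's neighbors in the order listed); mark gray on enter, black on exit:
4 gray
  8 gray
    5 gray
    5 black
    9 gray
      9→5: 5 black — skip
      11 gray
        7 gray
          7→5: 5 black — skip
        7 black
        11→5: 5 black — skip
      11 black
      1 gray
        6 gray
          6→9: 9 is gray → back edge
First back edge: 6 → 9.

6->9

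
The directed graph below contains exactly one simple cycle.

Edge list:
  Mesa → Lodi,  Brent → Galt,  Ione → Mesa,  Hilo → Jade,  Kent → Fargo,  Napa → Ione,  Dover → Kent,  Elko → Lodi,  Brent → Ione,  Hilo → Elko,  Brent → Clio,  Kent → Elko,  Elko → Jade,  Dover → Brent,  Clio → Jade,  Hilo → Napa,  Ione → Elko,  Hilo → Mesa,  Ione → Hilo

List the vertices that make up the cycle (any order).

DFS with gray/black marking from Ione:
Ione gray
  Elko gray
    Lodi gray
    Lodi black
    Jade gray
    Jade black
  Elko black
  Hilo gray
    Mesa gray
      Mesa→Lodi: Lodi black — skip
    Mesa black
    Napa gray
      Napa→Ione: Ione is gray → back edge
Back edge closes the cycle Ione → Hilo → Napa → Ione; its vertices are {Hilo, Ione, Napa}.

Hilo, Ione, Napa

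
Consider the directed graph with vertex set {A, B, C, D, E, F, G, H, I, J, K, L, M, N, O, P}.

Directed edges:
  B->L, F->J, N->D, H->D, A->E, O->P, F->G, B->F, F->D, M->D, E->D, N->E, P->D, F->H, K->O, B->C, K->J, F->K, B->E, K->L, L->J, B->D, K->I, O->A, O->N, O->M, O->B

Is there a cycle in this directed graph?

DFS with white/gray/black marking, starting from J:
J gray
J black
A gray
  E gray
    D gray
    D black
  E black
A black
B gray
  L gray
    L→J: J black — skip
  L black
  C gray
  C black
  B→D: D black — skip
  B→E: E black — skip
  F gray
    G gray
    G black
    F→D: D black — skip
    F→J: J black — skip
    H gray
      H→D: D black — skip
    H black
    K gray
      I gray
      I black
      K→J: J black — skip
      K→L: L black — skip
      O gray
        N gray
          N→D: D black — skip
          N→E: E black — skip
        N black
        P gray
          P→D: D black — skip
        P black
        M gray
          M→D: D black — skip
        M black
        O→B: B is gray → back edge
Back edge found, so a cycle exists: B → F → K → O → B.

Yes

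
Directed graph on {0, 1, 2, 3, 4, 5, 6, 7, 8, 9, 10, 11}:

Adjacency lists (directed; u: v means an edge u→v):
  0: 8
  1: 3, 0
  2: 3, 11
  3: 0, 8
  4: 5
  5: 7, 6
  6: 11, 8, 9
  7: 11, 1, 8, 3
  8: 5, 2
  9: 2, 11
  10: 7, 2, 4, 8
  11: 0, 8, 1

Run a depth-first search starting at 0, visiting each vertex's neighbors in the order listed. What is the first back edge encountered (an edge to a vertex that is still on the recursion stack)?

11->0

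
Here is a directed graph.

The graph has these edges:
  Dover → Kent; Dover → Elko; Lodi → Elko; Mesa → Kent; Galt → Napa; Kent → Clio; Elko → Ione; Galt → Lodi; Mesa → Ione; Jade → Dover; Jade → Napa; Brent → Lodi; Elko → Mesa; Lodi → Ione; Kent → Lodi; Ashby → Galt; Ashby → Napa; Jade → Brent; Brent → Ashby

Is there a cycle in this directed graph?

DFS with white/gray/black marking, starting from Clio:
Clio gray
Clio black
Jade gray
  Brent gray
    Lodi gray
      Ione gray
      Ione black
      Elko gray
        Mesa gray
          Mesa→Ione: Ione black — skip
          Kent gray
            Kent→Clio: Clio black — skip
            Kent→Lodi: Lodi is gray → back edge
Back edge found, so a cycle exists: Lodi → Elko → Mesa → Kent → Lodi.

Yes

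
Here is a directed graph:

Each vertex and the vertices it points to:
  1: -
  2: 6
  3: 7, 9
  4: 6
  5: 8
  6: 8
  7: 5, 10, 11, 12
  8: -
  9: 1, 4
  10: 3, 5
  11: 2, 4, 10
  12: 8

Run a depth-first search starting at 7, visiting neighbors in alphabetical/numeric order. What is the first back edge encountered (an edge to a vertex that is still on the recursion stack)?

3→7

DFS from 7 (visiting neighbors in alphabetical/numeric order); mark gray on enter, black on exit:
7 gray
  5 gray
    8 gray
    8 black
  5 black
  10 gray
    3 gray
      3→7: 7 is gray → back edge
First back edge: 3 → 7.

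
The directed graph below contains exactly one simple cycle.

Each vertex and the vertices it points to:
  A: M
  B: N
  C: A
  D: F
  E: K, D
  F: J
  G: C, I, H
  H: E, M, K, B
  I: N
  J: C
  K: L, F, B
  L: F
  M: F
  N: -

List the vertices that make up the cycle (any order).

A, C, F, J, M

DFS with gray/black marking from C:
C gray
  A gray
    M gray
      F gray
        J gray
          J→C: C is gray → back edge
Back edge closes the cycle C → A → M → F → J → C; its vertices are {A, C, F, J, M}.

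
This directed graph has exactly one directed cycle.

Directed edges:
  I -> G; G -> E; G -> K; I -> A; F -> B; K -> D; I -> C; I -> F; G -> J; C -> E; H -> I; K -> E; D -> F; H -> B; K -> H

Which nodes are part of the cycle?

DFS with gray/black marking from G:
G gray
  J gray
  J black
  K gray
    H gray
      I gray
        A gray
        A black
        I→G: G is gray → back edge
Back edge closes the cycle G → K → H → I → G; its vertices are {G, H, I, K}.

G, H, I, K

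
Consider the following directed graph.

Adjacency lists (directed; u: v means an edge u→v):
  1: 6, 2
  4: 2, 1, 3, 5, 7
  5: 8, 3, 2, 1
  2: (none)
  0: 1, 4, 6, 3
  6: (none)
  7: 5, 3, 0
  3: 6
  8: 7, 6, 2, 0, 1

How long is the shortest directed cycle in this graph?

For each vertex v, BFS finds the shortest path from v back to v.
The shortest such closed walk is 0 → 4 → 7 → 0, length 3.

3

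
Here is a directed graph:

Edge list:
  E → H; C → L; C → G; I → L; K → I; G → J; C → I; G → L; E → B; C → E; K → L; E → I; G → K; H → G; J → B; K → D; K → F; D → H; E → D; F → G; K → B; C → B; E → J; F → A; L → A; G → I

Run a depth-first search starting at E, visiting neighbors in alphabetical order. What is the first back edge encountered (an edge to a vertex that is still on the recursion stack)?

K→D

DFS from E (visiting neighbors in alphabetical order); mark gray on enter, black on exit:
E gray
  B gray
  B black
  D gray
    H gray
      G gray
        I gray
          L gray
            A gray
            A black
          L black
        I black
        J gray
          J→B: B black — skip
        J black
        K gray
          K→B: B black — skip
          K→D: D is gray → back edge
First back edge: K → D.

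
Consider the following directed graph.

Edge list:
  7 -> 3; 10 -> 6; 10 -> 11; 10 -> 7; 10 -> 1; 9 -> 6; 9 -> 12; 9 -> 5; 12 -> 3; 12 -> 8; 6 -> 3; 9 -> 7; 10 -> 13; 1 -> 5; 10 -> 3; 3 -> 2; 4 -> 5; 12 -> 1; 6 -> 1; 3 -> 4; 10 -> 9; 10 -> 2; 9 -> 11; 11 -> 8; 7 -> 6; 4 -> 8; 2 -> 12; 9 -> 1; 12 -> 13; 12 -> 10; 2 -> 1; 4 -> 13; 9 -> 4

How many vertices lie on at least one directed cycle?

A vertex is on a directed cycle iff it belongs to a strongly connected component of size ≥ 2 (or has a self-loop).
The vertices on cycles are {2, 3, 6, 7, 9, 10, 12} — 7 in total.

7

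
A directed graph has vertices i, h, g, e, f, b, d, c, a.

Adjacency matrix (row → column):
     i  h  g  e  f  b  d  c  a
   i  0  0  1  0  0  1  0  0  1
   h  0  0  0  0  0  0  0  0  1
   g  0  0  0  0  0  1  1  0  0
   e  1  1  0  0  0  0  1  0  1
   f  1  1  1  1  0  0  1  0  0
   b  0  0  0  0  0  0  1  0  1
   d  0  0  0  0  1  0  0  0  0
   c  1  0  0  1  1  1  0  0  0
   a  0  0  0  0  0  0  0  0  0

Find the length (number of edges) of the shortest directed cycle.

For each vertex v, BFS finds the shortest path from v back to v.
The shortest such closed walk is f → d → f, length 2.

2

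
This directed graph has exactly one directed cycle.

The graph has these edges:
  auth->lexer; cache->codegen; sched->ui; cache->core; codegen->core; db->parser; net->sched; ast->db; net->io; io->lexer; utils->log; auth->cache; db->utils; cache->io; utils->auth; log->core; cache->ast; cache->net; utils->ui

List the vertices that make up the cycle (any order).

db, ast, auth, cache, utils

DFS with gray/black marking from cache:
cache gray
  net gray
    io gray
      lexer gray
      lexer black
    io black
    sched gray
      ui gray
      ui black
    sched black
  net black
  ast gray
    db gray
      utils gray
        auth gray
          auth→lexer: lexer black — skip
          auth→cache: cache is gray → back edge
Back edge closes the cycle cache → ast → db → utils → auth → cache; its vertices are {db, ast, auth, cache, utils}.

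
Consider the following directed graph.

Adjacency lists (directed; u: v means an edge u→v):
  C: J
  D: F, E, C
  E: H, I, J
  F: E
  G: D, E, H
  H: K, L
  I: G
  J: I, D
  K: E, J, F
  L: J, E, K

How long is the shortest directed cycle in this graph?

3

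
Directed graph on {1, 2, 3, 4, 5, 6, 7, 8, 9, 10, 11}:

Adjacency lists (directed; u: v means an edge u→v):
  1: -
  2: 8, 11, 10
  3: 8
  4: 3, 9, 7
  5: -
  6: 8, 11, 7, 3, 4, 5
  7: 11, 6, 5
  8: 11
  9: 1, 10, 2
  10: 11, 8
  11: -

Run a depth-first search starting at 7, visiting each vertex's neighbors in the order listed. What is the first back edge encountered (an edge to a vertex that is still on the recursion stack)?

DFS from 7 (visiting each vertex's neighbors in the order listed); mark gray on enter, black on exit:
7 gray
  11 gray
  11 black
  6 gray
    8 gray
      8→11: 11 black — skip
    8 black
    6→11: 11 black — skip
    6→7: 7 is gray → back edge
First back edge: 6 → 7.

6→7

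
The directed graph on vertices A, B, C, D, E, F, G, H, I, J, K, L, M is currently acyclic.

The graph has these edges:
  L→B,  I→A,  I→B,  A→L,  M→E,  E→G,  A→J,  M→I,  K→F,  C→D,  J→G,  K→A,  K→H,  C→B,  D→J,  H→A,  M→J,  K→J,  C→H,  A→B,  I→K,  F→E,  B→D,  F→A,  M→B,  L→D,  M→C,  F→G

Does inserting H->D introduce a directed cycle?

No

Adding H→D creates a cycle iff D can already reach H.
Explore from D: no path reaches H. The graph stays acyclic.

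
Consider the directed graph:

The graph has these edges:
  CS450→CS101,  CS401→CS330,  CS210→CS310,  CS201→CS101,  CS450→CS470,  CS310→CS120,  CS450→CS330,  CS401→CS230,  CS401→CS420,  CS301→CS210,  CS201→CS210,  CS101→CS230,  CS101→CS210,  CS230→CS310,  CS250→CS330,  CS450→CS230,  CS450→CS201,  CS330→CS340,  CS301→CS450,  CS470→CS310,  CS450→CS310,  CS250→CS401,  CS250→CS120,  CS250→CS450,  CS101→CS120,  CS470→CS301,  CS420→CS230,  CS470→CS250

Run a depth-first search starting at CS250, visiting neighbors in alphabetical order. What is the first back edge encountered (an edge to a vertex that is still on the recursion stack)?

DFS from CS250 (visiting neighbors in alphabetical order); mark gray on enter, black on exit:
CS250 gray
  CS120 gray
  CS120 black
  CS330 gray
    CS340 gray
    CS340 black
  CS330 black
  CS401 gray
    CS230 gray
      CS310 gray
        CS310→CS120: CS120 black — skip
      CS310 black
    CS230 black
    CS401→CS330: CS330 black — skip
    CS420 gray
      CS420→CS230: CS230 black — skip
    CS420 black
  CS401 black
  CS450 gray
    CS101 gray
      CS101→CS120: CS120 black — skip
      CS210 gray
        CS210→CS310: CS310 black — skip
      CS210 black
      CS101→CS230: CS230 black — skip
    CS101 black
    CS201 gray
      CS201→CS101: CS101 black — skip
      CS201→CS210: CS210 black — skip
    CS201 black
    CS450→CS230: CS230 black — skip
    CS450→CS310: CS310 black — skip
    CS450→CS330: CS330 black — skip
    CS470 gray
      CS470→CS250: CS250 is gray → back edge
First back edge: CS470 → CS250.

CS470->CS250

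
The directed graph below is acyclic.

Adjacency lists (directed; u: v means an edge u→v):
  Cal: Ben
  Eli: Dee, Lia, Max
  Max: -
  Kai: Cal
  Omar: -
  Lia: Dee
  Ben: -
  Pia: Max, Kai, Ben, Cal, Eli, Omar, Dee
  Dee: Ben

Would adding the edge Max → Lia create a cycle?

No

Adding Max→Lia creates a cycle iff Lia can already reach Max.
Explore from Lia: no path reaches Max. The graph stays acyclic.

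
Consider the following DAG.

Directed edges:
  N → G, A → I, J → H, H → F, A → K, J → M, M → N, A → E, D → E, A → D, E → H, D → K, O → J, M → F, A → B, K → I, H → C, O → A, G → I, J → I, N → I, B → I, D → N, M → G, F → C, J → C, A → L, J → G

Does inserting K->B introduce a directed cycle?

Adding K→B creates a cycle iff B can already reach K.
Explore from B: no path reaches K. The graph stays acyclic.

No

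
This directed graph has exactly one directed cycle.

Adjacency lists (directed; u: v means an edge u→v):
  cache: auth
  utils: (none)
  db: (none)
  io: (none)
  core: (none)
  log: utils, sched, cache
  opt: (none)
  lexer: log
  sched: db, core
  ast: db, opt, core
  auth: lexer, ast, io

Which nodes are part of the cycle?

log, auth, cache, lexer

DFS with gray/black marking from auth:
auth gray
  lexer gray
    log gray
      utils gray
      utils black
      sched gray
        db gray
        db black
        core gray
        core black
      sched black
      cache gray
        cache→auth: auth is gray → back edge
Back edge closes the cycle auth → lexer → log → cache → auth; its vertices are {log, auth, cache, lexer}.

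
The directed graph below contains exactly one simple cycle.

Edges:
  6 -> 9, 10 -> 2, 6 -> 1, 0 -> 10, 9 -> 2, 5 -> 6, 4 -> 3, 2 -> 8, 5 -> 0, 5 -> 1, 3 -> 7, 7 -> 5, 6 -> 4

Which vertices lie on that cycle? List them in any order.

3, 4, 5, 6, 7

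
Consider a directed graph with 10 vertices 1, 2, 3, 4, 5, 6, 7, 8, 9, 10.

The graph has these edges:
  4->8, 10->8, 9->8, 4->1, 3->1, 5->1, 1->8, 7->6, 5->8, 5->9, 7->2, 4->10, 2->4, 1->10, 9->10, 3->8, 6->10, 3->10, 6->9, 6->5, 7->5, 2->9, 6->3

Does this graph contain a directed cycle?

DFS with white/gray/black marking, starting from 10:
10 gray
  8 gray
  8 black
10 black
1 gray
  1→10: 10 black — skip
  1→8: 8 black — skip
1 black
2 gray
  4 gray
    4→1: 1 black — skip
    4→10: 10 black — skip
    4→8: 8 black — skip
  4 black
  9 gray
    9→10: 10 black — skip
    9→8: 8 black — skip
  9 black
2 black
3 gray
  3→1: 1 black — skip
  3→10: 10 black — skip
  3→8: 8 black — skip
3 black
5 gray
  5→8: 8 black — skip
  5→1: 1 black — skip
  5→9: 9 black — skip
5 black
6 gray
  6→10: 10 black — skip
  6→5: 5 black — skip
  6→9: 9 black — skip
  6→3: 3 black — skip
6 black
7 gray
  7→5: 5 black — skip
  7→6: 6 black — skip
  7→2: 2 black — skip
7 black
Every edge goes to a white or black vertex — no back edge, so the graph is acyclic.

No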